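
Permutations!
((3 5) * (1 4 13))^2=(1 13 4)=[0, 13, 2, 3, 1, 5, 6, 7, 8, 9, 10, 11, 12, 4]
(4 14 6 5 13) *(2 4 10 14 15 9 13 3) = (2 4 15 9 13 10 14 6 5 3) = [0, 1, 4, 2, 15, 3, 5, 7, 8, 13, 14, 11, 12, 10, 6, 9]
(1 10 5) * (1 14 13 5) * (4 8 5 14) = [0, 10, 2, 3, 8, 4, 6, 7, 5, 9, 1, 11, 12, 14, 13] = (1 10)(4 8 5)(13 14)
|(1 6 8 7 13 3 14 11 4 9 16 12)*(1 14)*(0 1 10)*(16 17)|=|(0 1 6 8 7 13 3 10)(4 9 17 16 12 14 11)|=56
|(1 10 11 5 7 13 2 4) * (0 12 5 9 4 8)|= |(0 12 5 7 13 2 8)(1 10 11 9 4)|= 35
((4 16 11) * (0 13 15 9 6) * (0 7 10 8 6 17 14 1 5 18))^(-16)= (0 15 17 1 18 13 9 14 5)(4 11 16)= [15, 18, 2, 3, 11, 0, 6, 7, 8, 14, 10, 16, 12, 9, 5, 17, 4, 1, 13]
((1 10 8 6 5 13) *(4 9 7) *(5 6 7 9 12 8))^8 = (13) = [0, 1, 2, 3, 4, 5, 6, 7, 8, 9, 10, 11, 12, 13]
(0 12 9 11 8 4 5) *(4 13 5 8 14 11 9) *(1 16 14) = (0 12 4 8 13 5)(1 16 14 11) = [12, 16, 2, 3, 8, 0, 6, 7, 13, 9, 10, 1, 4, 5, 11, 15, 14]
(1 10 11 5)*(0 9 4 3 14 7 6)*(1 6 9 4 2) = (0 4 3 14 7 9 2 1 10 11 5 6) = [4, 10, 1, 14, 3, 6, 0, 9, 8, 2, 11, 5, 12, 13, 7]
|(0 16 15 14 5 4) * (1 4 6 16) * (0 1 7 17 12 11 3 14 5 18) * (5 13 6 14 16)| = |(0 7 17 12 11 3 16 15 13 6 5 14 18)(1 4)| = 26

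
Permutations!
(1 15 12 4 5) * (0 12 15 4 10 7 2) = (15)(0 12 10 7 2)(1 4 5) = [12, 4, 0, 3, 5, 1, 6, 2, 8, 9, 7, 11, 10, 13, 14, 15]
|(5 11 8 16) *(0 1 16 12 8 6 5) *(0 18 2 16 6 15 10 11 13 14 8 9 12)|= 42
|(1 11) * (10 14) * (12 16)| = |(1 11)(10 14)(12 16)| = 2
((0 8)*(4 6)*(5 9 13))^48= (13)= [0, 1, 2, 3, 4, 5, 6, 7, 8, 9, 10, 11, 12, 13]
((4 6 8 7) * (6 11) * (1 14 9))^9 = (14)(4 7 8 6 11) = [0, 1, 2, 3, 7, 5, 11, 8, 6, 9, 10, 4, 12, 13, 14]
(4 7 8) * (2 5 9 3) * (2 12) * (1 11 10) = (1 11 10)(2 5 9 3 12)(4 7 8) = [0, 11, 5, 12, 7, 9, 6, 8, 4, 3, 1, 10, 2]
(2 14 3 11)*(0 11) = (0 11 2 14 3) = [11, 1, 14, 0, 4, 5, 6, 7, 8, 9, 10, 2, 12, 13, 3]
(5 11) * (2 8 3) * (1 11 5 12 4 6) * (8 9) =(1 11 12 4 6)(2 9 8 3) =[0, 11, 9, 2, 6, 5, 1, 7, 3, 8, 10, 12, 4]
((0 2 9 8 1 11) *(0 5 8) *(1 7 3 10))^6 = [0, 10, 2, 7, 4, 11, 6, 8, 5, 9, 3, 1] = (1 10 3 7 8 5 11)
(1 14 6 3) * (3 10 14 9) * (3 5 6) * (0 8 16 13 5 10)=(0 8 16 13 5 6)(1 9 10 14 3)=[8, 9, 2, 1, 4, 6, 0, 7, 16, 10, 14, 11, 12, 5, 3, 15, 13]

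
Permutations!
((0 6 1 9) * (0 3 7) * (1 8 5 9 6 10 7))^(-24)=(10)=[0, 1, 2, 3, 4, 5, 6, 7, 8, 9, 10]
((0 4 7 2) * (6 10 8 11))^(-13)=(0 2 7 4)(6 11 8 10)=[2, 1, 7, 3, 0, 5, 11, 4, 10, 9, 6, 8]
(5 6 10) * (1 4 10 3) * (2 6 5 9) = (1 4 10 9 2 6 3) = [0, 4, 6, 1, 10, 5, 3, 7, 8, 2, 9]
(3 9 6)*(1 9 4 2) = (1 9 6 3 4 2) = [0, 9, 1, 4, 2, 5, 3, 7, 8, 6]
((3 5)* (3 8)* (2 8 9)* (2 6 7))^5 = [0, 1, 6, 2, 4, 8, 5, 9, 7, 3] = (2 6 5 8 7 9 3)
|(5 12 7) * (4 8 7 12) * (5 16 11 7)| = |(4 8 5)(7 16 11)| = 3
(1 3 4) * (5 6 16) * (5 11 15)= (1 3 4)(5 6 16 11 15)= [0, 3, 2, 4, 1, 6, 16, 7, 8, 9, 10, 15, 12, 13, 14, 5, 11]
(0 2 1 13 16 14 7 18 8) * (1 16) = (0 2 16 14 7 18 8)(1 13) = [2, 13, 16, 3, 4, 5, 6, 18, 0, 9, 10, 11, 12, 1, 7, 15, 14, 17, 8]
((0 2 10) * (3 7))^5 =(0 10 2)(3 7) =[10, 1, 0, 7, 4, 5, 6, 3, 8, 9, 2]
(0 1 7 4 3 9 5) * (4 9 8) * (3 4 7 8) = [1, 8, 2, 3, 4, 0, 6, 9, 7, 5] = (0 1 8 7 9 5)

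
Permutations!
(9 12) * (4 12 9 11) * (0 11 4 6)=[11, 1, 2, 3, 12, 5, 0, 7, 8, 9, 10, 6, 4]=(0 11 6)(4 12)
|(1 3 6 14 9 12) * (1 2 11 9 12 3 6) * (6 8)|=9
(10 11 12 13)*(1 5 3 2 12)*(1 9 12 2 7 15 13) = (1 5 3 7 15 13 10 11 9 12) = [0, 5, 2, 7, 4, 3, 6, 15, 8, 12, 11, 9, 1, 10, 14, 13]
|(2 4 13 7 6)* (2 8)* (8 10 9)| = 8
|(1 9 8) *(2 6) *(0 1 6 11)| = |(0 1 9 8 6 2 11)| = 7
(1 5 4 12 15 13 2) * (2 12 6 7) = [0, 5, 1, 3, 6, 4, 7, 2, 8, 9, 10, 11, 15, 12, 14, 13] = (1 5 4 6 7 2)(12 15 13)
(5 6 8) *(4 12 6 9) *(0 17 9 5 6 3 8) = (0 17 9 4 12 3 8 6) = [17, 1, 2, 8, 12, 5, 0, 7, 6, 4, 10, 11, 3, 13, 14, 15, 16, 9]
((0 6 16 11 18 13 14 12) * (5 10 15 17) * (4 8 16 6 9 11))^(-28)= (18)(4 16 8)= [0, 1, 2, 3, 16, 5, 6, 7, 4, 9, 10, 11, 12, 13, 14, 15, 8, 17, 18]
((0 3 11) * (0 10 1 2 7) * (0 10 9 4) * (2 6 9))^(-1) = (0 4 9 6 1 10 7 2 11 3) = [4, 10, 11, 0, 9, 5, 1, 2, 8, 6, 7, 3]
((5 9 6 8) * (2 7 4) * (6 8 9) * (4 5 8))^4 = [0, 1, 9, 3, 6, 2, 7, 4, 8, 5] = (2 9 5)(4 6 7)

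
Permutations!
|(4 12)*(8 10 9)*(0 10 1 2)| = |(0 10 9 8 1 2)(4 12)| = 6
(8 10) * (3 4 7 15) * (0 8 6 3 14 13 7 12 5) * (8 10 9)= (0 10 6 3 4 12 5)(7 15 14 13)(8 9)= [10, 1, 2, 4, 12, 0, 3, 15, 9, 8, 6, 11, 5, 7, 13, 14]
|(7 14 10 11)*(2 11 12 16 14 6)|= |(2 11 7 6)(10 12 16 14)|= 4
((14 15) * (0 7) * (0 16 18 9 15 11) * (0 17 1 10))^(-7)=[9, 16, 2, 3, 4, 5, 6, 15, 8, 17, 18, 0, 12, 13, 10, 1, 14, 7, 11]=(0 9 17 7 15 1 16 14 10 18 11)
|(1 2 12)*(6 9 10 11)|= 12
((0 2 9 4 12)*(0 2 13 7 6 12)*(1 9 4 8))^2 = [7, 8, 0, 3, 13, 5, 2, 12, 9, 1, 10, 11, 4, 6] = (0 7 12 4 13 6 2)(1 8 9)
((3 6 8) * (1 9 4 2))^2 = (1 4)(2 9)(3 8 6) = [0, 4, 9, 8, 1, 5, 3, 7, 6, 2]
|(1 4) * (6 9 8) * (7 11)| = |(1 4)(6 9 8)(7 11)| = 6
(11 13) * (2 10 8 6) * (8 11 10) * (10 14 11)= (2 8 6)(11 13 14)= [0, 1, 8, 3, 4, 5, 2, 7, 6, 9, 10, 13, 12, 14, 11]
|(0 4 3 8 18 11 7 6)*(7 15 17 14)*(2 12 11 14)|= |(0 4 3 8 18 14 7 6)(2 12 11 15 17)|= 40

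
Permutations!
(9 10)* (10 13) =[0, 1, 2, 3, 4, 5, 6, 7, 8, 13, 9, 11, 12, 10] =(9 13 10)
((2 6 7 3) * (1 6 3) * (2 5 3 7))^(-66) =(1 2)(6 7) =[0, 2, 1, 3, 4, 5, 7, 6]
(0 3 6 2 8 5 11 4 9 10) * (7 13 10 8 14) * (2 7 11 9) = (0 3 6 7 13 10)(2 14 11 4)(5 9 8) = [3, 1, 14, 6, 2, 9, 7, 13, 5, 8, 0, 4, 12, 10, 11]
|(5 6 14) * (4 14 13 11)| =|(4 14 5 6 13 11)| =6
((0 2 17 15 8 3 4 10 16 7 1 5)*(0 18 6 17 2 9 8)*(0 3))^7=(0 9 8)(1 4 6 7 3 18 16 15 5 10 17)=[9, 4, 2, 18, 6, 10, 7, 3, 0, 8, 17, 11, 12, 13, 14, 5, 15, 1, 16]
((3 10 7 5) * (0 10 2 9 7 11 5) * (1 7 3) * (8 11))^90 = (0 7 1 5 11 8 10) = [7, 5, 2, 3, 4, 11, 6, 1, 10, 9, 0, 8]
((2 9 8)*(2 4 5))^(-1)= (2 5 4 8 9)= [0, 1, 5, 3, 8, 4, 6, 7, 9, 2]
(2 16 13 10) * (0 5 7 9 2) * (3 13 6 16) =[5, 1, 3, 13, 4, 7, 16, 9, 8, 2, 0, 11, 12, 10, 14, 15, 6] =(0 5 7 9 2 3 13 10)(6 16)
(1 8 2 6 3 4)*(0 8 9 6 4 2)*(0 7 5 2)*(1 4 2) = (0 8 7 5 1 9 6 3) = [8, 9, 2, 0, 4, 1, 3, 5, 7, 6]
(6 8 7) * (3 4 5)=(3 4 5)(6 8 7)=[0, 1, 2, 4, 5, 3, 8, 6, 7]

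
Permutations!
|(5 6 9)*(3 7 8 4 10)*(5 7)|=|(3 5 6 9 7 8 4 10)|=8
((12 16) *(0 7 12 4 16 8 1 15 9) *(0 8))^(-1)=(0 12 7)(1 8 9 15)(4 16)=[12, 8, 2, 3, 16, 5, 6, 0, 9, 15, 10, 11, 7, 13, 14, 1, 4]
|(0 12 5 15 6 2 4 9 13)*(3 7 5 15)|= 24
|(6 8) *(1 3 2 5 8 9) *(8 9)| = |(1 3 2 5 9)(6 8)| = 10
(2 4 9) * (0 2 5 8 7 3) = [2, 1, 4, 0, 9, 8, 6, 3, 7, 5] = (0 2 4 9 5 8 7 3)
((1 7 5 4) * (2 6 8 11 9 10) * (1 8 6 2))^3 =(1 4 9 7 8 10 5 11) =[0, 4, 2, 3, 9, 11, 6, 8, 10, 7, 5, 1]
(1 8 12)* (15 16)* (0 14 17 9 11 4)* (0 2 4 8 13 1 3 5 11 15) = (0 14 17 9 15 16)(1 13)(2 4)(3 5 11 8 12) = [14, 13, 4, 5, 2, 11, 6, 7, 12, 15, 10, 8, 3, 1, 17, 16, 0, 9]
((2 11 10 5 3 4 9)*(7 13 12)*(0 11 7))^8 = (0 7 4 10 12 2 3 11 13 9 5) = [7, 1, 3, 11, 10, 0, 6, 4, 8, 5, 12, 13, 2, 9]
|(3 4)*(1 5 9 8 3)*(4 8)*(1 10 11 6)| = |(1 5 9 4 10 11 6)(3 8)| = 14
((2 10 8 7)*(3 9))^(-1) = (2 7 8 10)(3 9) = [0, 1, 7, 9, 4, 5, 6, 8, 10, 3, 2]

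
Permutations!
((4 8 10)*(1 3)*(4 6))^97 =(1 3)(4 8 10 6) =[0, 3, 2, 1, 8, 5, 4, 7, 10, 9, 6]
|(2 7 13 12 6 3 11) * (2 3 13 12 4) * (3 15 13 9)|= 10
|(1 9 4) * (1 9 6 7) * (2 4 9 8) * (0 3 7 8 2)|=|(9)(0 3 7 1 6 8)(2 4)|=6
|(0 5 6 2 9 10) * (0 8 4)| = 8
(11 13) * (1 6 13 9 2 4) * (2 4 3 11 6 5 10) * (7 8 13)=(1 5 10 2 3 11 9 4)(6 7 8 13)=[0, 5, 3, 11, 1, 10, 7, 8, 13, 4, 2, 9, 12, 6]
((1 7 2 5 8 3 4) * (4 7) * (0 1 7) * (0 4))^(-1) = (0 1)(2 7 4 3 8 5) = [1, 0, 7, 8, 3, 2, 6, 4, 5]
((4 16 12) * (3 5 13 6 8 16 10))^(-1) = (3 10 4 12 16 8 6 13 5) = [0, 1, 2, 10, 12, 3, 13, 7, 6, 9, 4, 11, 16, 5, 14, 15, 8]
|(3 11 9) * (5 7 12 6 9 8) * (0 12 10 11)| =5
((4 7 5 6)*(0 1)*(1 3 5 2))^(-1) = (0 1 2 7 4 6 5 3) = [1, 2, 7, 0, 6, 3, 5, 4]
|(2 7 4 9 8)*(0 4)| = |(0 4 9 8 2 7)| = 6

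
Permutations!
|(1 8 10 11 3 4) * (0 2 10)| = 8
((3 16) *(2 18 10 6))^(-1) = [0, 1, 6, 16, 4, 5, 10, 7, 8, 9, 18, 11, 12, 13, 14, 15, 3, 17, 2] = (2 6 10 18)(3 16)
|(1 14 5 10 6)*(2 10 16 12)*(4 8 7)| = 24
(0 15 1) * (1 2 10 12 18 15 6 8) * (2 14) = [6, 0, 10, 3, 4, 5, 8, 7, 1, 9, 12, 11, 18, 13, 2, 14, 16, 17, 15] = (0 6 8 1)(2 10 12 18 15 14)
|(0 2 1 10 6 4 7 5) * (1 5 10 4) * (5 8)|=|(0 2 8 5)(1 4 7 10 6)|=20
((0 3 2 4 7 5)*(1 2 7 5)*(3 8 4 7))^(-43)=(0 8 4 5)(1 7 2)=[8, 7, 1, 3, 5, 0, 6, 2, 4]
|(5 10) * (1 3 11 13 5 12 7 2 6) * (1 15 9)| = 12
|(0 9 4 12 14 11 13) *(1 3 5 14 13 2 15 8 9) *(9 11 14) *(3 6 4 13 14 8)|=|(0 1 6 4 12 14 8 11 2 15 3 5 9 13)|=14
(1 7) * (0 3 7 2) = (0 3 7 1 2) = [3, 2, 0, 7, 4, 5, 6, 1]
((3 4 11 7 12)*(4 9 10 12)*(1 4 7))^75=(3 12 10 9)=[0, 1, 2, 12, 4, 5, 6, 7, 8, 3, 9, 11, 10]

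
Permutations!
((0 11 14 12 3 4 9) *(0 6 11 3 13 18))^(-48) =(0 4 6 14 13)(3 9 11 12 18) =[4, 1, 2, 9, 6, 5, 14, 7, 8, 11, 10, 12, 18, 0, 13, 15, 16, 17, 3]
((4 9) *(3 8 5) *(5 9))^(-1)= (3 5 4 9 8)= [0, 1, 2, 5, 9, 4, 6, 7, 3, 8]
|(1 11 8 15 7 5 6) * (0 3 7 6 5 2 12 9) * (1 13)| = |(0 3 7 2 12 9)(1 11 8 15 6 13)| = 6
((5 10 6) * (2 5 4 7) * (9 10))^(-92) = (2 7 4 6 10 9 5) = [0, 1, 7, 3, 6, 2, 10, 4, 8, 5, 9]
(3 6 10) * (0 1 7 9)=(0 1 7 9)(3 6 10)=[1, 7, 2, 6, 4, 5, 10, 9, 8, 0, 3]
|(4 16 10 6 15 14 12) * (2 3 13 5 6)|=11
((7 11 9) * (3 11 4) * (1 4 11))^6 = [0, 1, 2, 3, 4, 5, 6, 7, 8, 9, 10, 11] = (11)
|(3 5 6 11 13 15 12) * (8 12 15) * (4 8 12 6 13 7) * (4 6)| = 12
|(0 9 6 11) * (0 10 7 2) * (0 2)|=6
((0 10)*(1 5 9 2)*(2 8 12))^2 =(1 9 12)(2 5 8) =[0, 9, 5, 3, 4, 8, 6, 7, 2, 12, 10, 11, 1]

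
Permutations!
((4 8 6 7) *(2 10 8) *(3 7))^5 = (2 7 6 10 4 3 8) = [0, 1, 7, 8, 3, 5, 10, 6, 2, 9, 4]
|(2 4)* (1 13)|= 2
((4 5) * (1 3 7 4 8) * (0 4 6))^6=(0 7 1 5)(3 8 4 6)=[7, 5, 2, 8, 6, 0, 3, 1, 4]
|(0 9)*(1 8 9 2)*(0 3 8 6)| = |(0 2 1 6)(3 8 9)| = 12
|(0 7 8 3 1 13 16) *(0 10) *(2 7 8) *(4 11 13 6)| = |(0 8 3 1 6 4 11 13 16 10)(2 7)| = 10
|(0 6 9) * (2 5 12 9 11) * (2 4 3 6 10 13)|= |(0 10 13 2 5 12 9)(3 6 11 4)|= 28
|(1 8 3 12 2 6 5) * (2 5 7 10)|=20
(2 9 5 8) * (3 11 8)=(2 9 5 3 11 8)=[0, 1, 9, 11, 4, 3, 6, 7, 2, 5, 10, 8]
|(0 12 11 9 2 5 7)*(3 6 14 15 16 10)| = |(0 12 11 9 2 5 7)(3 6 14 15 16 10)| = 42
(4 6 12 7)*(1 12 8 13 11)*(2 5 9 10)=(1 12 7 4 6 8 13 11)(2 5 9 10)=[0, 12, 5, 3, 6, 9, 8, 4, 13, 10, 2, 1, 7, 11]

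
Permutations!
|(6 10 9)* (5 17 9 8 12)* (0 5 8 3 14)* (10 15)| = |(0 5 17 9 6 15 10 3 14)(8 12)| = 18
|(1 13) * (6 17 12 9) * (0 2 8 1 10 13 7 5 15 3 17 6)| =|(0 2 8 1 7 5 15 3 17 12 9)(10 13)| =22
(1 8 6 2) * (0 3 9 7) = (0 3 9 7)(1 8 6 2) = [3, 8, 1, 9, 4, 5, 2, 0, 6, 7]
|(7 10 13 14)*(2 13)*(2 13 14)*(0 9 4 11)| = 20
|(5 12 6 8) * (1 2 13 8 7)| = 8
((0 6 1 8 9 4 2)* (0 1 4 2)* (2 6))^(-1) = (0 4 6 9 8 1 2) = [4, 2, 0, 3, 6, 5, 9, 7, 1, 8]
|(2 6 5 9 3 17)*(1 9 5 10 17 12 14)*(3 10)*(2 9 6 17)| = 20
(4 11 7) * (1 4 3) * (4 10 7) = [0, 10, 2, 1, 11, 5, 6, 3, 8, 9, 7, 4] = (1 10 7 3)(4 11)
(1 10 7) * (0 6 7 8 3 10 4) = [6, 4, 2, 10, 0, 5, 7, 1, 3, 9, 8] = (0 6 7 1 4)(3 10 8)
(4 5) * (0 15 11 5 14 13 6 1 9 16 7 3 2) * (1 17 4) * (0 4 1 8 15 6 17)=[6, 9, 4, 2, 14, 8, 0, 3, 15, 16, 10, 5, 12, 17, 13, 11, 7, 1]=(0 6)(1 9 16 7 3 2 4 14 13 17)(5 8 15 11)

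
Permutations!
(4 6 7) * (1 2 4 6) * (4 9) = (1 2 9 4)(6 7) = [0, 2, 9, 3, 1, 5, 7, 6, 8, 4]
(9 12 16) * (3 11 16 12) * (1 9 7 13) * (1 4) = [0, 9, 2, 11, 1, 5, 6, 13, 8, 3, 10, 16, 12, 4, 14, 15, 7] = (1 9 3 11 16 7 13 4)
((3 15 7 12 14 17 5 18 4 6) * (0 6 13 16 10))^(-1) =(0 10 16 13 4 18 5 17 14 12 7 15 3 6) =[10, 1, 2, 6, 18, 17, 0, 15, 8, 9, 16, 11, 7, 4, 12, 3, 13, 14, 5]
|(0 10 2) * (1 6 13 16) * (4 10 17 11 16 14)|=|(0 17 11 16 1 6 13 14 4 10 2)|=11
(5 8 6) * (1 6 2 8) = (1 6 5)(2 8) = [0, 6, 8, 3, 4, 1, 5, 7, 2]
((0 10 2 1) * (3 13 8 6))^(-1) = (0 1 2 10)(3 6 8 13) = [1, 2, 10, 6, 4, 5, 8, 7, 13, 9, 0, 11, 12, 3]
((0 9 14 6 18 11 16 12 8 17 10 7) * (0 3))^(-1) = (0 3 7 10 17 8 12 16 11 18 6 14 9) = [3, 1, 2, 7, 4, 5, 14, 10, 12, 0, 17, 18, 16, 13, 9, 15, 11, 8, 6]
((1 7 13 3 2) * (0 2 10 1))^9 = (0 2)(1 10 3 13 7) = [2, 10, 0, 13, 4, 5, 6, 1, 8, 9, 3, 11, 12, 7]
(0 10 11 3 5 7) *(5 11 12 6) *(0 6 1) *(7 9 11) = [10, 0, 2, 7, 4, 9, 5, 6, 8, 11, 12, 3, 1] = (0 10 12 1)(3 7 6 5 9 11)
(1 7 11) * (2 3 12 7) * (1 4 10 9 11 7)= (1 2 3 12)(4 10 9 11)= [0, 2, 3, 12, 10, 5, 6, 7, 8, 11, 9, 4, 1]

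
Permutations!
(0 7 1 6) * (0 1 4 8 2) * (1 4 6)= (0 7 6 4 8 2)= [7, 1, 0, 3, 8, 5, 4, 6, 2]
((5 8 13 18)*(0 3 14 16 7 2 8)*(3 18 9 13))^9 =(18)(2 14)(3 7)(8 16)(9 13) =[0, 1, 14, 7, 4, 5, 6, 3, 16, 13, 10, 11, 12, 9, 2, 15, 8, 17, 18]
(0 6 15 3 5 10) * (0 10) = [6, 1, 2, 5, 4, 0, 15, 7, 8, 9, 10, 11, 12, 13, 14, 3] = (0 6 15 3 5)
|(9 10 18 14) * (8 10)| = 5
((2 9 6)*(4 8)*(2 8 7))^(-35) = [0, 1, 9, 3, 7, 5, 8, 2, 4, 6] = (2 9 6 8 4 7)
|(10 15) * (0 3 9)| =|(0 3 9)(10 15)| =6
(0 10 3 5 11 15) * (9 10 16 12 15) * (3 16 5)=[5, 1, 2, 3, 4, 11, 6, 7, 8, 10, 16, 9, 15, 13, 14, 0, 12]=(0 5 11 9 10 16 12 15)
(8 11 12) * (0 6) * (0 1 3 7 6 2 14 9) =[2, 3, 14, 7, 4, 5, 1, 6, 11, 0, 10, 12, 8, 13, 9] =(0 2 14 9)(1 3 7 6)(8 11 12)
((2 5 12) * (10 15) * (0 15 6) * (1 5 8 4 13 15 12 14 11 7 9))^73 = (0 12 2 8 4 13 15 10 6)(1 5 14 11 7 9) = [12, 5, 8, 3, 13, 14, 0, 9, 4, 1, 6, 7, 2, 15, 11, 10]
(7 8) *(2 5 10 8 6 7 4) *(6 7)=[0, 1, 5, 3, 2, 10, 6, 7, 4, 9, 8]=(2 5 10 8 4)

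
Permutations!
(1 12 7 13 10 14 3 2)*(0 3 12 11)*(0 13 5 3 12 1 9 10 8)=(0 12 7 5 3 2 9 10 14 1 11 13 8)=[12, 11, 9, 2, 4, 3, 6, 5, 0, 10, 14, 13, 7, 8, 1]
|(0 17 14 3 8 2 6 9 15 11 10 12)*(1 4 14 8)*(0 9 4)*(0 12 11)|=|(0 17 8 2 6 4 14 3 1 12 9 15)(10 11)|=12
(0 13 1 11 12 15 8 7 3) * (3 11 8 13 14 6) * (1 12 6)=(0 14 1 8 7 11 6 3)(12 15 13)=[14, 8, 2, 0, 4, 5, 3, 11, 7, 9, 10, 6, 15, 12, 1, 13]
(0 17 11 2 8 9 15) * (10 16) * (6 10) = [17, 1, 8, 3, 4, 5, 10, 7, 9, 15, 16, 2, 12, 13, 14, 0, 6, 11] = (0 17 11 2 8 9 15)(6 10 16)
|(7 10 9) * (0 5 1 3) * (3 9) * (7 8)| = 8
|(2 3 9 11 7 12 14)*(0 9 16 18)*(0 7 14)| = |(0 9 11 14 2 3 16 18 7 12)| = 10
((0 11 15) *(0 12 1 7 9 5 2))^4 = (0 1 2 12 5 15 9 11 7) = [1, 2, 12, 3, 4, 15, 6, 0, 8, 11, 10, 7, 5, 13, 14, 9]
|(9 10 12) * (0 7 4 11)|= |(0 7 4 11)(9 10 12)|= 12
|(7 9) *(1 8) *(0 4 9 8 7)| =3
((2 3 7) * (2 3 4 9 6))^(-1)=(2 6 9 4)(3 7)=[0, 1, 6, 7, 2, 5, 9, 3, 8, 4]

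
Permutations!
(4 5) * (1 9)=(1 9)(4 5)=[0, 9, 2, 3, 5, 4, 6, 7, 8, 1]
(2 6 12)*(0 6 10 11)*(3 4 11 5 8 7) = (0 6 12 2 10 5 8 7 3 4 11) = [6, 1, 10, 4, 11, 8, 12, 3, 7, 9, 5, 0, 2]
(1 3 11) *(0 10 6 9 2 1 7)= (0 10 6 9 2 1 3 11 7)= [10, 3, 1, 11, 4, 5, 9, 0, 8, 2, 6, 7]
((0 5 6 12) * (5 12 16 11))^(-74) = (5 16)(6 11) = [0, 1, 2, 3, 4, 16, 11, 7, 8, 9, 10, 6, 12, 13, 14, 15, 5]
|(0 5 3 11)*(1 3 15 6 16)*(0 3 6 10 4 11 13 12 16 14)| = 13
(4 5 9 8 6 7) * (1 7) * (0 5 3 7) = [5, 0, 2, 7, 3, 9, 1, 4, 6, 8] = (0 5 9 8 6 1)(3 7 4)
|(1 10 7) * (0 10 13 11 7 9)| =12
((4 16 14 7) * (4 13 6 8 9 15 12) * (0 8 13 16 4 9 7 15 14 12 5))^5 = (0 9 8 14 7 15 16 5 12)(6 13) = [9, 1, 2, 3, 4, 12, 13, 15, 14, 8, 10, 11, 0, 6, 7, 16, 5]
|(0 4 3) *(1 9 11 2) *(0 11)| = |(0 4 3 11 2 1 9)| = 7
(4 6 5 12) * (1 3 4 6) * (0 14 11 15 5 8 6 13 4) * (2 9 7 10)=[14, 3, 9, 0, 1, 12, 8, 10, 6, 7, 2, 15, 13, 4, 11, 5]=(0 14 11 15 5 12 13 4 1 3)(2 9 7 10)(6 8)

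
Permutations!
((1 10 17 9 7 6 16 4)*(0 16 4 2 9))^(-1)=(0 17 10 1 4 6 7 9 2 16)=[17, 4, 16, 3, 6, 5, 7, 9, 8, 2, 1, 11, 12, 13, 14, 15, 0, 10]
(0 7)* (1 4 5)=(0 7)(1 4 5)=[7, 4, 2, 3, 5, 1, 6, 0]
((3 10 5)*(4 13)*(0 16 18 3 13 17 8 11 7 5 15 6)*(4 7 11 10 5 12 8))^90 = (0 7)(3 10)(5 15)(6 13)(8 18)(12 16) = [7, 1, 2, 10, 4, 15, 13, 0, 18, 9, 3, 11, 16, 6, 14, 5, 12, 17, 8]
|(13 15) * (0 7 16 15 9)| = |(0 7 16 15 13 9)| = 6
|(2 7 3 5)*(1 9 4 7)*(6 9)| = 8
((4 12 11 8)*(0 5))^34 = (4 11)(8 12) = [0, 1, 2, 3, 11, 5, 6, 7, 12, 9, 10, 4, 8]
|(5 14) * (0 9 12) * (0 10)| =|(0 9 12 10)(5 14)| =4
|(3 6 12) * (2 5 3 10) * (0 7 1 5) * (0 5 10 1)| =|(0 7)(1 10 2 5 3 6 12)| =14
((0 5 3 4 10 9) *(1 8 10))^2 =[3, 10, 2, 1, 8, 4, 6, 7, 9, 5, 0] =(0 3 1 10)(4 8 9 5)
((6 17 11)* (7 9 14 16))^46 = (6 17 11)(7 14)(9 16) = [0, 1, 2, 3, 4, 5, 17, 14, 8, 16, 10, 6, 12, 13, 7, 15, 9, 11]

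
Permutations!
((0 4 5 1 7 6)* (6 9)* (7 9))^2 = (0 5 9)(1 6 4) = [5, 6, 2, 3, 1, 9, 4, 7, 8, 0]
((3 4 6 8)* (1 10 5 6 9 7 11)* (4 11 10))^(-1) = (1 11 3 8 6 5 10 7 9 4) = [0, 11, 2, 8, 1, 10, 5, 9, 6, 4, 7, 3]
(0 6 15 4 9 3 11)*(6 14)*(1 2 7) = [14, 2, 7, 11, 9, 5, 15, 1, 8, 3, 10, 0, 12, 13, 6, 4] = (0 14 6 15 4 9 3 11)(1 2 7)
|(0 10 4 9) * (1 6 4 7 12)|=|(0 10 7 12 1 6 4 9)|=8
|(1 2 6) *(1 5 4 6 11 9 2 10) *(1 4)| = |(1 10 4 6 5)(2 11 9)| = 15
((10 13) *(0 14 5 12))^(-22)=(0 5)(12 14)=[5, 1, 2, 3, 4, 0, 6, 7, 8, 9, 10, 11, 14, 13, 12]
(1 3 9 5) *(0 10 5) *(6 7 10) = [6, 3, 2, 9, 4, 1, 7, 10, 8, 0, 5] = (0 6 7 10 5 1 3 9)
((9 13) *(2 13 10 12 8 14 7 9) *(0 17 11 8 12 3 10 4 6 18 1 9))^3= (0 8)(1 6 9 18 4)(2 13)(3 10)(7 11)(14 17)= [8, 6, 13, 10, 1, 5, 9, 11, 0, 18, 3, 7, 12, 2, 17, 15, 16, 14, 4]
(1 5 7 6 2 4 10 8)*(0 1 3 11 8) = [1, 5, 4, 11, 10, 7, 2, 6, 3, 9, 0, 8] = (0 1 5 7 6 2 4 10)(3 11 8)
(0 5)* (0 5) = [0, 1, 2, 3, 4, 5] = (5)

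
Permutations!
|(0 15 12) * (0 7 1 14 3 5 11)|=|(0 15 12 7 1 14 3 5 11)|=9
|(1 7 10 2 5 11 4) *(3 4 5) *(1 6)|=|(1 7 10 2 3 4 6)(5 11)|=14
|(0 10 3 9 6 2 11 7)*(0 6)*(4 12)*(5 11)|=20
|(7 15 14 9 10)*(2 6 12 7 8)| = 9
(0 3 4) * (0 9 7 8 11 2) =(0 3 4 9 7 8 11 2) =[3, 1, 0, 4, 9, 5, 6, 8, 11, 7, 10, 2]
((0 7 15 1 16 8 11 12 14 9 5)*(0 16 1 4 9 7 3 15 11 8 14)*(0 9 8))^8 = [4, 1, 2, 8, 3, 16, 6, 11, 15, 5, 10, 12, 9, 13, 7, 0, 14] = (0 4 3 8 15)(5 16 14 7 11 12 9)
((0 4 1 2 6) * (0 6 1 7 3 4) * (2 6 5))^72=(7)=[0, 1, 2, 3, 4, 5, 6, 7]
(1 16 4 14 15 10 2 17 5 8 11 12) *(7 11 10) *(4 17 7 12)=(1 16 17 5 8 10 2 7 11 4 14 15 12)=[0, 16, 7, 3, 14, 8, 6, 11, 10, 9, 2, 4, 1, 13, 15, 12, 17, 5]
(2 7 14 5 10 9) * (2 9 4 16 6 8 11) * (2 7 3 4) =[0, 1, 3, 4, 16, 10, 8, 14, 11, 9, 2, 7, 12, 13, 5, 15, 6] =(2 3 4 16 6 8 11 7 14 5 10)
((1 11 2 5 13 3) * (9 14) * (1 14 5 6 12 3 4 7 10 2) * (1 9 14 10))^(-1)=(14)(1 7 4 13 5 9 11)(2 10 3 12 6)=[0, 7, 10, 12, 13, 9, 2, 4, 8, 11, 3, 1, 6, 5, 14]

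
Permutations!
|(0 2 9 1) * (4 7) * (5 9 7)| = 7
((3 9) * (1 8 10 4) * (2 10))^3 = (1 10 8 4 2)(3 9) = [0, 10, 1, 9, 2, 5, 6, 7, 4, 3, 8]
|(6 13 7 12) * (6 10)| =|(6 13 7 12 10)| =5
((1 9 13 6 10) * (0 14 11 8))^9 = (0 14 11 8)(1 10 6 13 9) = [14, 10, 2, 3, 4, 5, 13, 7, 0, 1, 6, 8, 12, 9, 11]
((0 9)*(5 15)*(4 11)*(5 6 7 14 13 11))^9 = (0 9)(4 5 15 6 7 14 13 11) = [9, 1, 2, 3, 5, 15, 7, 14, 8, 0, 10, 4, 12, 11, 13, 6]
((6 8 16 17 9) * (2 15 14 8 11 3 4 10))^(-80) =[0, 1, 16, 15, 14, 5, 10, 7, 6, 4, 8, 2, 12, 13, 9, 17, 11, 3] =(2 16 11)(3 15 17)(4 14 9)(6 10 8)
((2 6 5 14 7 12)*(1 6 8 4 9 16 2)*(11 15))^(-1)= (1 12 7 14 5 6)(2 16 9 4 8)(11 15)= [0, 12, 16, 3, 8, 6, 1, 14, 2, 4, 10, 15, 7, 13, 5, 11, 9]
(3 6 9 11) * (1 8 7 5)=(1 8 7 5)(3 6 9 11)=[0, 8, 2, 6, 4, 1, 9, 5, 7, 11, 10, 3]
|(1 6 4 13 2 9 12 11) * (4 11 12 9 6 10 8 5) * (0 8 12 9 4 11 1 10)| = 12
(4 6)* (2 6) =[0, 1, 6, 3, 2, 5, 4] =(2 6 4)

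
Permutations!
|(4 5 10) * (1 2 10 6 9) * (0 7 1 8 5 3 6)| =|(0 7 1 2 10 4 3 6 9 8 5)| =11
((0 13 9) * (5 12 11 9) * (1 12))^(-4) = (0 1 9 5 11 13 12) = [1, 9, 2, 3, 4, 11, 6, 7, 8, 5, 10, 13, 0, 12]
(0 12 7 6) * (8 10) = (0 12 7 6)(8 10) = [12, 1, 2, 3, 4, 5, 0, 6, 10, 9, 8, 11, 7]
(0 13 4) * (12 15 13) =(0 12 15 13 4) =[12, 1, 2, 3, 0, 5, 6, 7, 8, 9, 10, 11, 15, 4, 14, 13]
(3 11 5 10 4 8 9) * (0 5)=[5, 1, 2, 11, 8, 10, 6, 7, 9, 3, 4, 0]=(0 5 10 4 8 9 3 11)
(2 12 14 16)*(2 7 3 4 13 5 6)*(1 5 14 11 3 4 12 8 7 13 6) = [0, 5, 8, 12, 6, 1, 2, 4, 7, 9, 10, 3, 11, 14, 16, 15, 13] = (1 5)(2 8 7 4 6)(3 12 11)(13 14 16)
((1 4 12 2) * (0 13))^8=(13)=[0, 1, 2, 3, 4, 5, 6, 7, 8, 9, 10, 11, 12, 13]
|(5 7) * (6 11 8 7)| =5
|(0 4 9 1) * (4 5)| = 5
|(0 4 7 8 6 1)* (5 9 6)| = |(0 4 7 8 5 9 6 1)| = 8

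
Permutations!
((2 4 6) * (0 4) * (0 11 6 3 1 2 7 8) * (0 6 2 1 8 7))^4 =[6, 1, 2, 4, 0, 5, 8, 7, 3, 9, 10, 11] =(11)(0 6 8 3 4)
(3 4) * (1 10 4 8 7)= (1 10 4 3 8 7)= [0, 10, 2, 8, 3, 5, 6, 1, 7, 9, 4]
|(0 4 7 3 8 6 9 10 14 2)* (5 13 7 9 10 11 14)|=42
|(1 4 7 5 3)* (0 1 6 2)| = |(0 1 4 7 5 3 6 2)| = 8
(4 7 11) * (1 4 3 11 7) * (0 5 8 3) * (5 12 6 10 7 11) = (0 12 6 10 7 11)(1 4)(3 5 8) = [12, 4, 2, 5, 1, 8, 10, 11, 3, 9, 7, 0, 6]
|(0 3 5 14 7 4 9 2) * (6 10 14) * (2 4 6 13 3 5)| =|(0 5 13 3 2)(4 9)(6 10 14 7)| =20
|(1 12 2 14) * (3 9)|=4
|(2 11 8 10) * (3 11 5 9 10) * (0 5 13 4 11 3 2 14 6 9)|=|(0 5)(2 13 4 11 8)(6 9 10 14)|=20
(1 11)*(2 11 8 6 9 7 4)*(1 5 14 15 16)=(1 8 6 9 7 4 2 11 5 14 15 16)=[0, 8, 11, 3, 2, 14, 9, 4, 6, 7, 10, 5, 12, 13, 15, 16, 1]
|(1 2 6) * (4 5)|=|(1 2 6)(4 5)|=6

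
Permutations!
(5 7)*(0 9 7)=(0 9 7 5)=[9, 1, 2, 3, 4, 0, 6, 5, 8, 7]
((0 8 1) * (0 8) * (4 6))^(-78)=[0, 1, 2, 3, 4, 5, 6, 7, 8]=(8)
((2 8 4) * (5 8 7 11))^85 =[0, 1, 7, 3, 2, 8, 6, 11, 4, 9, 10, 5] =(2 7 11 5 8 4)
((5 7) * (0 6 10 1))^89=(0 6 10 1)(5 7)=[6, 0, 2, 3, 4, 7, 10, 5, 8, 9, 1]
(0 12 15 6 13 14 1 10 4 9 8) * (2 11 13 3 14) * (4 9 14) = [12, 10, 11, 4, 14, 5, 3, 7, 0, 8, 9, 13, 15, 2, 1, 6] = (0 12 15 6 3 4 14 1 10 9 8)(2 11 13)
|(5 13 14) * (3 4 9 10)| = 12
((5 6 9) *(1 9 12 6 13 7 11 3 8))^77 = (1 11 5 8 7 9 3 13)(6 12) = [0, 11, 2, 13, 4, 8, 12, 9, 7, 3, 10, 5, 6, 1]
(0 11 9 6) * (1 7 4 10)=(0 11 9 6)(1 7 4 10)=[11, 7, 2, 3, 10, 5, 0, 4, 8, 6, 1, 9]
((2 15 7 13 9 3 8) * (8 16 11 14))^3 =(2 13 16 8 7 3 14 15 9 11) =[0, 1, 13, 14, 4, 5, 6, 3, 7, 11, 10, 2, 12, 16, 15, 9, 8]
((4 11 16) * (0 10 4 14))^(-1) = (0 14 16 11 4 10) = [14, 1, 2, 3, 10, 5, 6, 7, 8, 9, 0, 4, 12, 13, 16, 15, 11]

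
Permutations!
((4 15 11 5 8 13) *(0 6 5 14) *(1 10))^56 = (0 5 13 15 14 6 8 4 11) = [5, 1, 2, 3, 11, 13, 8, 7, 4, 9, 10, 0, 12, 15, 6, 14]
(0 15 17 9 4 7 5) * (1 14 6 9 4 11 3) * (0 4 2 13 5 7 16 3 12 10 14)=(0 15 17 2 13 5 4 16 3 1)(6 9 11 12 10 14)=[15, 0, 13, 1, 16, 4, 9, 7, 8, 11, 14, 12, 10, 5, 6, 17, 3, 2]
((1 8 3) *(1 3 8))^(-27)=[0, 1, 2, 3, 4, 5, 6, 7, 8]=(8)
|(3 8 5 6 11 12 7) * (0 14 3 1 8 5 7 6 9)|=|(0 14 3 5 9)(1 8 7)(6 11 12)|=15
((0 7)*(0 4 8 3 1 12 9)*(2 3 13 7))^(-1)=(0 9 12 1 3 2)(4 7 13 8)=[9, 3, 0, 2, 7, 5, 6, 13, 4, 12, 10, 11, 1, 8]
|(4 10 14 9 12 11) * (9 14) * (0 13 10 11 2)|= |(14)(0 13 10 9 12 2)(4 11)|= 6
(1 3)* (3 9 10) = (1 9 10 3) = [0, 9, 2, 1, 4, 5, 6, 7, 8, 10, 3]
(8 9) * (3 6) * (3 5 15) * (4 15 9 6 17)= (3 17 4 15)(5 9 8 6)= [0, 1, 2, 17, 15, 9, 5, 7, 6, 8, 10, 11, 12, 13, 14, 3, 16, 4]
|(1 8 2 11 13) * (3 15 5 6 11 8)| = 14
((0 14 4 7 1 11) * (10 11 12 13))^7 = (0 10 12 7 14 11 13 1 4) = [10, 4, 2, 3, 0, 5, 6, 14, 8, 9, 12, 13, 7, 1, 11]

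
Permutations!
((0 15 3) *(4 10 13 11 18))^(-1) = (0 3 15)(4 18 11 13 10) = [3, 1, 2, 15, 18, 5, 6, 7, 8, 9, 4, 13, 12, 10, 14, 0, 16, 17, 11]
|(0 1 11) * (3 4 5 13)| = |(0 1 11)(3 4 5 13)| = 12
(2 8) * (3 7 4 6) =(2 8)(3 7 4 6) =[0, 1, 8, 7, 6, 5, 3, 4, 2]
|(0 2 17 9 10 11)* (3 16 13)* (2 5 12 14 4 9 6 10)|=|(0 5 12 14 4 9 2 17 6 10 11)(3 16 13)|=33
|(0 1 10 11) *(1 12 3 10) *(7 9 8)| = 15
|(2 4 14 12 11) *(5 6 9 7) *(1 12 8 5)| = 11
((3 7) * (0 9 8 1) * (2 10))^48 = (10) = [0, 1, 2, 3, 4, 5, 6, 7, 8, 9, 10]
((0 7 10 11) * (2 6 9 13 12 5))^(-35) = [7, 1, 6, 3, 4, 2, 9, 10, 8, 13, 11, 0, 5, 12] = (0 7 10 11)(2 6 9 13 12 5)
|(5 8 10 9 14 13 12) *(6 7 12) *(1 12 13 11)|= 24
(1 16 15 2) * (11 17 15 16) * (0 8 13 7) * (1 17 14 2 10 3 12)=(0 8 13 7)(1 11 14 2 17 15 10 3 12)=[8, 11, 17, 12, 4, 5, 6, 0, 13, 9, 3, 14, 1, 7, 2, 10, 16, 15]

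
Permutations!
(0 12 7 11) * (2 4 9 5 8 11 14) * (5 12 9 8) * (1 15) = (0 9 12 7 14 2 4 8 11)(1 15) = [9, 15, 4, 3, 8, 5, 6, 14, 11, 12, 10, 0, 7, 13, 2, 1]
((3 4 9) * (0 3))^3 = (0 9 4 3) = [9, 1, 2, 0, 3, 5, 6, 7, 8, 4]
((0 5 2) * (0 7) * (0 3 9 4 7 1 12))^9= (0 12 1 2 5)(3 9 4 7)= [12, 2, 5, 9, 7, 0, 6, 3, 8, 4, 10, 11, 1]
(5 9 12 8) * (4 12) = [0, 1, 2, 3, 12, 9, 6, 7, 5, 4, 10, 11, 8] = (4 12 8 5 9)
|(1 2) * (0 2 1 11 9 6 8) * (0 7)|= 7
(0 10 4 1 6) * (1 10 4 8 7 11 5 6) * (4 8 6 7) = (0 8 4 10 6)(5 7 11) = [8, 1, 2, 3, 10, 7, 0, 11, 4, 9, 6, 5]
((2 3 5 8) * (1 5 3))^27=(1 2 8 5)=[0, 2, 8, 3, 4, 1, 6, 7, 5]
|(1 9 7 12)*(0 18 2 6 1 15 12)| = |(0 18 2 6 1 9 7)(12 15)| = 14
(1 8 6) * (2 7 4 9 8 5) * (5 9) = (1 9 8 6)(2 7 4 5) = [0, 9, 7, 3, 5, 2, 1, 4, 6, 8]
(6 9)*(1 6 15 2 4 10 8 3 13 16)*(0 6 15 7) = [6, 15, 4, 13, 10, 5, 9, 0, 3, 7, 8, 11, 12, 16, 14, 2, 1] = (0 6 9 7)(1 15 2 4 10 8 3 13 16)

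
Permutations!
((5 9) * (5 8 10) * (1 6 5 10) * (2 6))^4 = (10)(1 9 6)(2 8 5) = [0, 9, 8, 3, 4, 2, 1, 7, 5, 6, 10]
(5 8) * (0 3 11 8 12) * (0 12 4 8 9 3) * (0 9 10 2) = (12)(0 9 3 11 10 2)(4 8 5) = [9, 1, 0, 11, 8, 4, 6, 7, 5, 3, 2, 10, 12]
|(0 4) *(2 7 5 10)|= |(0 4)(2 7 5 10)|= 4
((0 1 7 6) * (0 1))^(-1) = (1 6 7) = [0, 6, 2, 3, 4, 5, 7, 1]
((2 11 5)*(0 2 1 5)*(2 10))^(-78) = (0 2)(10 11) = [2, 1, 0, 3, 4, 5, 6, 7, 8, 9, 11, 10]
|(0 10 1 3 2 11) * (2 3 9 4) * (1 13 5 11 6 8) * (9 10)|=|(0 9 4 2 6 8 1 10 13 5 11)|=11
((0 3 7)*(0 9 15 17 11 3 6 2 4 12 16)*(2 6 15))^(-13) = (0 12 2 7 11 15 16 4 9 3 17) = [12, 1, 7, 17, 9, 5, 6, 11, 8, 3, 10, 15, 2, 13, 14, 16, 4, 0]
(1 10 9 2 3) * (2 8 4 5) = (1 10 9 8 4 5 2 3) = [0, 10, 3, 1, 5, 2, 6, 7, 4, 8, 9]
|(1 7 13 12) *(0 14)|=4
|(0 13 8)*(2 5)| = 6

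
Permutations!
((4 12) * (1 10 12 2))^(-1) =[0, 2, 4, 3, 12, 5, 6, 7, 8, 9, 1, 11, 10] =(1 2 4 12 10)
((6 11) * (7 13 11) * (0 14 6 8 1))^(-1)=(0 1 8 11 13 7 6 14)=[1, 8, 2, 3, 4, 5, 14, 6, 11, 9, 10, 13, 12, 7, 0]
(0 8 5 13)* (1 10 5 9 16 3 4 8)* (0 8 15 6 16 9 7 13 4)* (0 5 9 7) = (0 1 10 9 7 13 8)(3 5 4 15 6 16) = [1, 10, 2, 5, 15, 4, 16, 13, 0, 7, 9, 11, 12, 8, 14, 6, 3]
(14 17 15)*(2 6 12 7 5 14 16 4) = (2 6 12 7 5 14 17 15 16 4) = [0, 1, 6, 3, 2, 14, 12, 5, 8, 9, 10, 11, 7, 13, 17, 16, 4, 15]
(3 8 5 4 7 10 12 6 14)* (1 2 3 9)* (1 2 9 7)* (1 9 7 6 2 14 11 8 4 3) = (1 7 10 12 2)(3 4 9 14 6 11 8 5) = [0, 7, 1, 4, 9, 3, 11, 10, 5, 14, 12, 8, 2, 13, 6]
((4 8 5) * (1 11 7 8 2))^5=(1 4 8 11 2 5 7)=[0, 4, 5, 3, 8, 7, 6, 1, 11, 9, 10, 2]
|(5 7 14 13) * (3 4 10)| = |(3 4 10)(5 7 14 13)| = 12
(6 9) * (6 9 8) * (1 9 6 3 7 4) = [0, 9, 2, 7, 1, 5, 8, 4, 3, 6] = (1 9 6 8 3 7 4)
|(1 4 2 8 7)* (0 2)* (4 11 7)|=12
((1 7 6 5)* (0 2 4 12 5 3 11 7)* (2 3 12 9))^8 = (12)(2 9 4) = [0, 1, 9, 3, 2, 5, 6, 7, 8, 4, 10, 11, 12]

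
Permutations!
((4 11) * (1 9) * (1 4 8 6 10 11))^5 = (1 4 9)(6 10 11 8) = [0, 4, 2, 3, 9, 5, 10, 7, 6, 1, 11, 8]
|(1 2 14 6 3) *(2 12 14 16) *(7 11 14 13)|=|(1 12 13 7 11 14 6 3)(2 16)|=8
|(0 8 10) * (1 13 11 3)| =|(0 8 10)(1 13 11 3)| =12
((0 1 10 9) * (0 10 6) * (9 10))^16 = (10)(0 1 6) = [1, 6, 2, 3, 4, 5, 0, 7, 8, 9, 10]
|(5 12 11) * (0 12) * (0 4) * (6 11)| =|(0 12 6 11 5 4)| =6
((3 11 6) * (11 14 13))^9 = (3 6 11 13 14) = [0, 1, 2, 6, 4, 5, 11, 7, 8, 9, 10, 13, 12, 14, 3]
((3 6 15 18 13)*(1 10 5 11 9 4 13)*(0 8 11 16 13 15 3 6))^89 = (0 15 16 8 18 13 11 1 6 9 10 3 4 5) = [15, 6, 2, 4, 5, 0, 9, 7, 18, 10, 3, 1, 12, 11, 14, 16, 8, 17, 13]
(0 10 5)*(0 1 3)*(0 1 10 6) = [6, 3, 2, 1, 4, 10, 0, 7, 8, 9, 5] = (0 6)(1 3)(5 10)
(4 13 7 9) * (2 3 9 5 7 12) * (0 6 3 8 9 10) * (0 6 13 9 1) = (0 13 12 2 8 1)(3 10 6)(4 9)(5 7) = [13, 0, 8, 10, 9, 7, 3, 5, 1, 4, 6, 11, 2, 12]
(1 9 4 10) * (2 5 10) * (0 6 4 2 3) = (0 6 4 3)(1 9 2 5 10) = [6, 9, 5, 0, 3, 10, 4, 7, 8, 2, 1]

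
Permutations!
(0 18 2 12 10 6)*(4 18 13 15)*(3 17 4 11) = [13, 1, 12, 17, 18, 5, 0, 7, 8, 9, 6, 3, 10, 15, 14, 11, 16, 4, 2] = (0 13 15 11 3 17 4 18 2 12 10 6)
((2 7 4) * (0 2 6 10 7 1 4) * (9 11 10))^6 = (0 11 4)(1 7 9)(2 10 6) = [11, 7, 10, 3, 0, 5, 2, 9, 8, 1, 6, 4]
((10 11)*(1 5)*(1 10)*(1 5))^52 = [0, 1, 2, 3, 4, 10, 6, 7, 8, 9, 11, 5] = (5 10 11)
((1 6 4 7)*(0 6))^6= (0 6 4 7 1)= [6, 0, 2, 3, 7, 5, 4, 1]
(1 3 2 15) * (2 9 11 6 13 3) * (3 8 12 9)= [0, 2, 15, 3, 4, 5, 13, 7, 12, 11, 10, 6, 9, 8, 14, 1]= (1 2 15)(6 13 8 12 9 11)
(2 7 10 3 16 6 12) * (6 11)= (2 7 10 3 16 11 6 12)= [0, 1, 7, 16, 4, 5, 12, 10, 8, 9, 3, 6, 2, 13, 14, 15, 11]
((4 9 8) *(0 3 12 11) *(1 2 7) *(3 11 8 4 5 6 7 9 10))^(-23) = [11, 7, 1, 10, 9, 8, 5, 6, 12, 2, 4, 0, 3] = (0 11)(1 7 6 5 8 12 3 10 4 9 2)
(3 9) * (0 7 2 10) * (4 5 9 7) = (0 4 5 9 3 7 2 10) = [4, 1, 10, 7, 5, 9, 6, 2, 8, 3, 0]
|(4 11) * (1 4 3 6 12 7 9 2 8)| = 10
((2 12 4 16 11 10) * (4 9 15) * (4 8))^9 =[0, 1, 2, 3, 4, 5, 6, 7, 8, 9, 10, 11, 12, 13, 14, 15, 16] =(16)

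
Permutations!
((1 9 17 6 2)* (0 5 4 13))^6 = (0 4)(1 9 17 6 2)(5 13) = [4, 9, 1, 3, 0, 13, 2, 7, 8, 17, 10, 11, 12, 5, 14, 15, 16, 6]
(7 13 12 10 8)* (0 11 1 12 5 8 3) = (0 11 1 12 10 3)(5 8 7 13) = [11, 12, 2, 0, 4, 8, 6, 13, 7, 9, 3, 1, 10, 5]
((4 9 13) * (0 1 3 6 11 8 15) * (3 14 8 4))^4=[15, 0, 2, 9, 6, 5, 13, 7, 14, 11, 10, 3, 12, 4, 1, 8]=(0 15 8 14 1)(3 9 11)(4 6 13)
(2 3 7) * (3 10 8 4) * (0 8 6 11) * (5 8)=(0 5 8 4 3 7 2 10 6 11)=[5, 1, 10, 7, 3, 8, 11, 2, 4, 9, 6, 0]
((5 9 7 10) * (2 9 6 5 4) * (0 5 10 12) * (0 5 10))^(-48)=(0 12 2)(4 6 7)(5 9 10)=[12, 1, 0, 3, 6, 9, 7, 4, 8, 10, 5, 11, 2]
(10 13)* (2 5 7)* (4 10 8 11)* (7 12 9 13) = (2 5 12 9 13 8 11 4 10 7) = [0, 1, 5, 3, 10, 12, 6, 2, 11, 13, 7, 4, 9, 8]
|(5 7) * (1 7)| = |(1 7 5)| = 3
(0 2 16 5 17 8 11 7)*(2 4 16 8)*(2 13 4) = (0 2 8 11 7)(4 16 5 17 13) = [2, 1, 8, 3, 16, 17, 6, 0, 11, 9, 10, 7, 12, 4, 14, 15, 5, 13]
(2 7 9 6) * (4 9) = (2 7 4 9 6) = [0, 1, 7, 3, 9, 5, 2, 4, 8, 6]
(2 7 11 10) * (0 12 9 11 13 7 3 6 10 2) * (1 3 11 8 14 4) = [12, 3, 11, 6, 1, 5, 10, 13, 14, 8, 0, 2, 9, 7, 4] = (0 12 9 8 14 4 1 3 6 10)(2 11)(7 13)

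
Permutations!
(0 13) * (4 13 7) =(0 7 4 13) =[7, 1, 2, 3, 13, 5, 6, 4, 8, 9, 10, 11, 12, 0]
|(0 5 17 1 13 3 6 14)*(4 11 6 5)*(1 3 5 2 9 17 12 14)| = 36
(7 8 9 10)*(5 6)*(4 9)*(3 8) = [0, 1, 2, 8, 9, 6, 5, 3, 4, 10, 7] = (3 8 4 9 10 7)(5 6)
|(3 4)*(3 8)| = 3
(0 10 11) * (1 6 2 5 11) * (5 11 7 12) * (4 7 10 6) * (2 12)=(0 6 12 5 10 1 4 7 2 11)=[6, 4, 11, 3, 7, 10, 12, 2, 8, 9, 1, 0, 5]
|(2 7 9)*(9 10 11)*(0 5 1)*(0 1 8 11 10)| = |(0 5 8 11 9 2 7)| = 7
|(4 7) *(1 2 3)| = 6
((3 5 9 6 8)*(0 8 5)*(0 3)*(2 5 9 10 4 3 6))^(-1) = (0 8)(2 9 6 3 4 10 5) = [8, 1, 9, 4, 10, 2, 3, 7, 0, 6, 5]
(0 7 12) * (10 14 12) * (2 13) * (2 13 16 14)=(0 7 10 2 16 14 12)=[7, 1, 16, 3, 4, 5, 6, 10, 8, 9, 2, 11, 0, 13, 12, 15, 14]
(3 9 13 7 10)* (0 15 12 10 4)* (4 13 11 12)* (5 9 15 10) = (0 10 3 15 4)(5 9 11 12)(7 13) = [10, 1, 2, 15, 0, 9, 6, 13, 8, 11, 3, 12, 5, 7, 14, 4]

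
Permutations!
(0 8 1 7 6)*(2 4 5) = (0 8 1 7 6)(2 4 5) = [8, 7, 4, 3, 5, 2, 0, 6, 1]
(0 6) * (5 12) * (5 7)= (0 6)(5 12 7)= [6, 1, 2, 3, 4, 12, 0, 5, 8, 9, 10, 11, 7]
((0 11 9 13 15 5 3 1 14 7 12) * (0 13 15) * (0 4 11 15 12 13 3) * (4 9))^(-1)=[5, 3, 2, 12, 11, 15, 6, 14, 8, 13, 10, 4, 9, 7, 1, 0]=(0 5 15)(1 3 12 9 13 7 14)(4 11)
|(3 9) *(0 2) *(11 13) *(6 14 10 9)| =10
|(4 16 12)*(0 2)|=|(0 2)(4 16 12)|=6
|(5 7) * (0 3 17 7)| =5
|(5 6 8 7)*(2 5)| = |(2 5 6 8 7)| = 5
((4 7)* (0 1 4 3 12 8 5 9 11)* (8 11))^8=(0 1 4 7 3 12 11)(5 8 9)=[1, 4, 2, 12, 7, 8, 6, 3, 9, 5, 10, 0, 11]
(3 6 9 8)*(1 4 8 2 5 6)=(1 4 8 3)(2 5 6 9)=[0, 4, 5, 1, 8, 6, 9, 7, 3, 2]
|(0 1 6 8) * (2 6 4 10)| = |(0 1 4 10 2 6 8)| = 7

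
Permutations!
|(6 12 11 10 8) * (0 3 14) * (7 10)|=|(0 3 14)(6 12 11 7 10 8)|=6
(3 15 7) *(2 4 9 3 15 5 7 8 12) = [0, 1, 4, 5, 9, 7, 6, 15, 12, 3, 10, 11, 2, 13, 14, 8] = (2 4 9 3 5 7 15 8 12)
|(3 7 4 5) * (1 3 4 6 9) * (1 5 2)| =|(1 3 7 6 9 5 4 2)| =8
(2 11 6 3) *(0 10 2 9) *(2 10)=(0 2 11 6 3 9)=[2, 1, 11, 9, 4, 5, 3, 7, 8, 0, 10, 6]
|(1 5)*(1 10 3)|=|(1 5 10 3)|=4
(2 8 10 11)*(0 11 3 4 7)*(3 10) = (0 11 2 8 3 4 7) = [11, 1, 8, 4, 7, 5, 6, 0, 3, 9, 10, 2]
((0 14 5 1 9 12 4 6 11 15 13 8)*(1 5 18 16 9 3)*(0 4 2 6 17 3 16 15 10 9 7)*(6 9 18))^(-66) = [4, 15, 2, 18, 11, 5, 3, 8, 6, 9, 16, 1, 12, 14, 17, 0, 13, 10, 7] = (0 4 11 1 15)(3 18 7 8 6)(10 16 13 14 17)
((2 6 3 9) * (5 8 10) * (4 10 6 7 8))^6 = [0, 1, 2, 3, 4, 5, 6, 7, 8, 9, 10] = (10)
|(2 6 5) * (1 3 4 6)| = |(1 3 4 6 5 2)| = 6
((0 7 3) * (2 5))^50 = (0 3 7) = [3, 1, 2, 7, 4, 5, 6, 0]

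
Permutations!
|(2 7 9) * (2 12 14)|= 5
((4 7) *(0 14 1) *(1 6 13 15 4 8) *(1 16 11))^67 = (0 14 6 13 15 4 7 8 16 11 1) = [14, 0, 2, 3, 7, 5, 13, 8, 16, 9, 10, 1, 12, 15, 6, 4, 11]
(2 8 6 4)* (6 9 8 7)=(2 7 6 4)(8 9)=[0, 1, 7, 3, 2, 5, 4, 6, 9, 8]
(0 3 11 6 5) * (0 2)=(0 3 11 6 5 2)=[3, 1, 0, 11, 4, 2, 5, 7, 8, 9, 10, 6]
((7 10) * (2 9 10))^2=(2 10)(7 9)=[0, 1, 10, 3, 4, 5, 6, 9, 8, 7, 2]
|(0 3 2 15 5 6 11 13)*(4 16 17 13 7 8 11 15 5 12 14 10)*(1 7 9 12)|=|(0 3 2 5 6 15 1 7 8 11 9 12 14 10 4 16 17 13)|=18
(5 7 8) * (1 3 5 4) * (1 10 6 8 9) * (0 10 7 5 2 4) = (0 10 6 8)(1 3 2 4 7 9) = [10, 3, 4, 2, 7, 5, 8, 9, 0, 1, 6]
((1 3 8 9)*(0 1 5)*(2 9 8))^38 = (0 3 9)(1 2 5) = [3, 2, 5, 9, 4, 1, 6, 7, 8, 0]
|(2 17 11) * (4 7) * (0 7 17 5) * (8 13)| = 14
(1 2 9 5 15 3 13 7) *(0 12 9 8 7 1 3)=(0 12 9 5 15)(1 2 8 7 3 13)=[12, 2, 8, 13, 4, 15, 6, 3, 7, 5, 10, 11, 9, 1, 14, 0]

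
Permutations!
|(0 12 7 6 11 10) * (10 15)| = |(0 12 7 6 11 15 10)| = 7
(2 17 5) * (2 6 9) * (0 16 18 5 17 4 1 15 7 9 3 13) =(0 16 18 5 6 3 13)(1 15 7 9 2 4) =[16, 15, 4, 13, 1, 6, 3, 9, 8, 2, 10, 11, 12, 0, 14, 7, 18, 17, 5]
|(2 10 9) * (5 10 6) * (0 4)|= |(0 4)(2 6 5 10 9)|= 10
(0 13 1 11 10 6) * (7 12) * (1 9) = (0 13 9 1 11 10 6)(7 12) = [13, 11, 2, 3, 4, 5, 0, 12, 8, 1, 6, 10, 7, 9]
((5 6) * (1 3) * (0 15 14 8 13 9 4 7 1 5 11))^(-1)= (0 11 6 5 3 1 7 4 9 13 8 14 15)= [11, 7, 2, 1, 9, 3, 5, 4, 14, 13, 10, 6, 12, 8, 15, 0]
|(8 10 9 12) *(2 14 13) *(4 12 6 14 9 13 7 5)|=|(2 9 6 14 7 5 4 12 8 10 13)|=11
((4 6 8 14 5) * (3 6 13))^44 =(3 8 5 13 6 14 4) =[0, 1, 2, 8, 3, 13, 14, 7, 5, 9, 10, 11, 12, 6, 4]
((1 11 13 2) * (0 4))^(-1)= (0 4)(1 2 13 11)= [4, 2, 13, 3, 0, 5, 6, 7, 8, 9, 10, 1, 12, 11]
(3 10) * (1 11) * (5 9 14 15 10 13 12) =[0, 11, 2, 13, 4, 9, 6, 7, 8, 14, 3, 1, 5, 12, 15, 10] =(1 11)(3 13 12 5 9 14 15 10)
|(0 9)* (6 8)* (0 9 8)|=|(9)(0 8 6)|=3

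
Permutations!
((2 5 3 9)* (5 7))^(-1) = (2 9 3 5 7) = [0, 1, 9, 5, 4, 7, 6, 2, 8, 3]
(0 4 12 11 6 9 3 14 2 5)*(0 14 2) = [4, 1, 5, 2, 12, 14, 9, 7, 8, 3, 10, 6, 11, 13, 0] = (0 4 12 11 6 9 3 2 5 14)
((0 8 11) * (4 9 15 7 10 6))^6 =(15) =[0, 1, 2, 3, 4, 5, 6, 7, 8, 9, 10, 11, 12, 13, 14, 15]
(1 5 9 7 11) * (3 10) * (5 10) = (1 10 3 5 9 7 11) = [0, 10, 2, 5, 4, 9, 6, 11, 8, 7, 3, 1]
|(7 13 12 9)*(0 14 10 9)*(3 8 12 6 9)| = |(0 14 10 3 8 12)(6 9 7 13)| = 12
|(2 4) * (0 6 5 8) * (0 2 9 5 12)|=|(0 6 12)(2 4 9 5 8)|=15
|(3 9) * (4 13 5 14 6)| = 10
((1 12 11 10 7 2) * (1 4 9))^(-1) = (1 9 4 2 7 10 11 12) = [0, 9, 7, 3, 2, 5, 6, 10, 8, 4, 11, 12, 1]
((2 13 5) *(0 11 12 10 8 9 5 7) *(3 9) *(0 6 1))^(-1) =(0 1 6 7 13 2 5 9 3 8 10 12 11) =[1, 6, 5, 8, 4, 9, 7, 13, 10, 3, 12, 0, 11, 2]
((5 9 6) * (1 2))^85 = (1 2)(5 9 6) = [0, 2, 1, 3, 4, 9, 5, 7, 8, 6]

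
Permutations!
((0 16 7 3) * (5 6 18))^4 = (5 6 18) = [0, 1, 2, 3, 4, 6, 18, 7, 8, 9, 10, 11, 12, 13, 14, 15, 16, 17, 5]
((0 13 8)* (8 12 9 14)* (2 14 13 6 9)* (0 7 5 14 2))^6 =(0 6 9 13 12)(5 8)(7 14) =[6, 1, 2, 3, 4, 8, 9, 14, 5, 13, 10, 11, 0, 12, 7]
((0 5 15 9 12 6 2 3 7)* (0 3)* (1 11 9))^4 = (0 11 2 1 6 15 12 5 9) = [11, 6, 1, 3, 4, 9, 15, 7, 8, 0, 10, 2, 5, 13, 14, 12]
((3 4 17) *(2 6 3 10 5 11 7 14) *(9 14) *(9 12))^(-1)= (2 14 9 12 7 11 5 10 17 4 3 6)= [0, 1, 14, 6, 3, 10, 2, 11, 8, 12, 17, 5, 7, 13, 9, 15, 16, 4]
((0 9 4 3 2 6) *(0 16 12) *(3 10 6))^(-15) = [12, 1, 3, 2, 9, 5, 10, 7, 8, 0, 4, 11, 16, 13, 14, 15, 6] = (0 12 16 6 10 4 9)(2 3)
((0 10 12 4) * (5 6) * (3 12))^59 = (0 4 12 3 10)(5 6) = [4, 1, 2, 10, 12, 6, 5, 7, 8, 9, 0, 11, 3]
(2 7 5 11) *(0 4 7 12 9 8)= (0 4 7 5 11 2 12 9 8)= [4, 1, 12, 3, 7, 11, 6, 5, 0, 8, 10, 2, 9]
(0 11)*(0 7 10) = (0 11 7 10) = [11, 1, 2, 3, 4, 5, 6, 10, 8, 9, 0, 7]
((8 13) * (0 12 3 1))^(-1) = [1, 3, 2, 12, 4, 5, 6, 7, 13, 9, 10, 11, 0, 8] = (0 1 3 12)(8 13)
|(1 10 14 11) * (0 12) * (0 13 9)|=4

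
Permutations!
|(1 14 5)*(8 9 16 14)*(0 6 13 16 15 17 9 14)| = |(0 6 13 16)(1 8 14 5)(9 15 17)| = 12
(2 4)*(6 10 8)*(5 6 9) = (2 4)(5 6 10 8 9) = [0, 1, 4, 3, 2, 6, 10, 7, 9, 5, 8]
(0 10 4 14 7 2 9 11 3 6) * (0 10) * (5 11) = [0, 1, 9, 6, 14, 11, 10, 2, 8, 5, 4, 3, 12, 13, 7] = (2 9 5 11 3 6 10 4 14 7)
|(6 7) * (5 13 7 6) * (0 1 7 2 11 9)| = |(0 1 7 5 13 2 11 9)| = 8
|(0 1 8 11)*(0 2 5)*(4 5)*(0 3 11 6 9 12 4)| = 11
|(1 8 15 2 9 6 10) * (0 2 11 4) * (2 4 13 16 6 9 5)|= 8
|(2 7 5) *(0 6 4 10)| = |(0 6 4 10)(2 7 5)| = 12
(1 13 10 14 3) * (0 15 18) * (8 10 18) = [15, 13, 2, 1, 4, 5, 6, 7, 10, 9, 14, 11, 12, 18, 3, 8, 16, 17, 0] = (0 15 8 10 14 3 1 13 18)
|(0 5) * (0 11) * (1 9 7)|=3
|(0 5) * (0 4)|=|(0 5 4)|=3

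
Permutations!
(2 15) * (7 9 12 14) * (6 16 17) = [0, 1, 15, 3, 4, 5, 16, 9, 8, 12, 10, 11, 14, 13, 7, 2, 17, 6] = (2 15)(6 16 17)(7 9 12 14)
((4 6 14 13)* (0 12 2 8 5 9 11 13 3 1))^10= (0 14 13 5 12 3 4 9 2 1 6 11 8)= [14, 6, 1, 4, 9, 12, 11, 7, 0, 2, 10, 8, 3, 5, 13]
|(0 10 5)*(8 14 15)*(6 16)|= 6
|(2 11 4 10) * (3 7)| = |(2 11 4 10)(3 7)| = 4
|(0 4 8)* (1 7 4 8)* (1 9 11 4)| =|(0 8)(1 7)(4 9 11)| =6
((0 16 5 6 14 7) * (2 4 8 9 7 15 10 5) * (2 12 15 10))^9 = (16)(5 6 14 10) = [0, 1, 2, 3, 4, 6, 14, 7, 8, 9, 5, 11, 12, 13, 10, 15, 16]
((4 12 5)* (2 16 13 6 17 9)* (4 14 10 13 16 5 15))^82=(2 14 13 17)(4 12 15)(5 10 6 9)=[0, 1, 14, 3, 12, 10, 9, 7, 8, 5, 6, 11, 15, 17, 13, 4, 16, 2]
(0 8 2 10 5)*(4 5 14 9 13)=(0 8 2 10 14 9 13 4 5)=[8, 1, 10, 3, 5, 0, 6, 7, 2, 13, 14, 11, 12, 4, 9]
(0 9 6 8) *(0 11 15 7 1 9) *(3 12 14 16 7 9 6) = (1 6 8 11 15 9 3 12 14 16 7) = [0, 6, 2, 12, 4, 5, 8, 1, 11, 3, 10, 15, 14, 13, 16, 9, 7]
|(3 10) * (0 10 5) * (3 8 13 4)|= |(0 10 8 13 4 3 5)|= 7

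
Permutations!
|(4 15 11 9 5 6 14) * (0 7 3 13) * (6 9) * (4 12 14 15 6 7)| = 8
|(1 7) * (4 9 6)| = |(1 7)(4 9 6)| = 6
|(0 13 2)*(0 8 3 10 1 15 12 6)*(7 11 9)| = 30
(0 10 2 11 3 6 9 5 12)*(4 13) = (0 10 2 11 3 6 9 5 12)(4 13) = [10, 1, 11, 6, 13, 12, 9, 7, 8, 5, 2, 3, 0, 4]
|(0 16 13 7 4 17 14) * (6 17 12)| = 9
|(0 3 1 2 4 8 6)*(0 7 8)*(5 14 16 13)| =|(0 3 1 2 4)(5 14 16 13)(6 7 8)| =60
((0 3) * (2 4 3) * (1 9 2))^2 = (0 9 4)(1 2 3) = [9, 2, 3, 1, 0, 5, 6, 7, 8, 4]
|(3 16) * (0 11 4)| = |(0 11 4)(3 16)| = 6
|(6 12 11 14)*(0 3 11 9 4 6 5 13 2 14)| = 12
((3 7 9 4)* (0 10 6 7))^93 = (0 6 9 3 10 7 4) = [6, 1, 2, 10, 0, 5, 9, 4, 8, 3, 7]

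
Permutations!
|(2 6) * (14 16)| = |(2 6)(14 16)| = 2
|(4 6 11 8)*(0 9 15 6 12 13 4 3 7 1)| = |(0 9 15 6 11 8 3 7 1)(4 12 13)| = 9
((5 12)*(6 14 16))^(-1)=[0, 1, 2, 3, 4, 12, 16, 7, 8, 9, 10, 11, 5, 13, 6, 15, 14]=(5 12)(6 16 14)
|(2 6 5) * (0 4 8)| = |(0 4 8)(2 6 5)| = 3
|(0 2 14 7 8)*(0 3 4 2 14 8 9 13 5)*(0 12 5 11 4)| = 10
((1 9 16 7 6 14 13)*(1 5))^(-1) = (1 5 13 14 6 7 16 9) = [0, 5, 2, 3, 4, 13, 7, 16, 8, 1, 10, 11, 12, 14, 6, 15, 9]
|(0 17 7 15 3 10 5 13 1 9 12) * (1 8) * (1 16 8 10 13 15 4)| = |(0 17 7 4 1 9 12)(3 13 10 5 15)(8 16)| = 70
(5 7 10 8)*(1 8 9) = [0, 8, 2, 3, 4, 7, 6, 10, 5, 1, 9] = (1 8 5 7 10 9)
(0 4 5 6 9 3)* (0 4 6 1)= [6, 0, 2, 4, 5, 1, 9, 7, 8, 3]= (0 6 9 3 4 5 1)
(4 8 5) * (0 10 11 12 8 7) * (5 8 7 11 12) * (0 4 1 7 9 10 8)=[8, 7, 2, 3, 11, 1, 6, 4, 0, 10, 12, 5, 9]=(0 8)(1 7 4 11 5)(9 10 12)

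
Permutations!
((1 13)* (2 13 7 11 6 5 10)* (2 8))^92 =[0, 11, 1, 3, 4, 8, 10, 6, 13, 9, 2, 5, 12, 7] =(1 11 5 8 13 7 6 10 2)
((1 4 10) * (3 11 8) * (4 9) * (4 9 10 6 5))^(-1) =[0, 10, 2, 8, 5, 6, 4, 7, 11, 9, 1, 3] =(1 10)(3 8 11)(4 5 6)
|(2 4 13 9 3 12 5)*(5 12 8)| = 7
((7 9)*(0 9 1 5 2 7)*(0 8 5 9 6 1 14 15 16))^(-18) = [8, 2, 16, 3, 4, 15, 5, 0, 14, 7, 10, 11, 12, 13, 6, 1, 9] = (0 8 14 6 5 15 1 2 16 9 7)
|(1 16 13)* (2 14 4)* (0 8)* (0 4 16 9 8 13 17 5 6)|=12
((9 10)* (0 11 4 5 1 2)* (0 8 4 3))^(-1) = (0 3 11)(1 5 4 8 2)(9 10) = [3, 5, 1, 11, 8, 4, 6, 7, 2, 10, 9, 0]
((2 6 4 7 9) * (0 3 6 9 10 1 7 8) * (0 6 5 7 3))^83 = [0, 7, 9, 10, 6, 1, 8, 3, 4, 2, 5] = (1 7 3 10 5)(2 9)(4 6 8)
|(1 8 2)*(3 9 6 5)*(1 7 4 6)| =9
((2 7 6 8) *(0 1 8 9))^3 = (0 2 9 8 6 1 7) = [2, 7, 9, 3, 4, 5, 1, 0, 6, 8]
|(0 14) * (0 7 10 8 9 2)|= 7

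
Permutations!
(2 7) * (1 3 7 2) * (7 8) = (1 3 8 7) = [0, 3, 2, 8, 4, 5, 6, 1, 7]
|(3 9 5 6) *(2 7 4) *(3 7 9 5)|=|(2 9 3 5 6 7 4)|=7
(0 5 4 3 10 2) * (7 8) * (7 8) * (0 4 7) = (0 5 7)(2 4 3 10) = [5, 1, 4, 10, 3, 7, 6, 0, 8, 9, 2]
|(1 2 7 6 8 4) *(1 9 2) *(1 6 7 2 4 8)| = 2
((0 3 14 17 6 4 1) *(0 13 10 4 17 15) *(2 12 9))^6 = (17)(0 14)(1 10)(3 15)(4 13) = [14, 10, 2, 15, 13, 5, 6, 7, 8, 9, 1, 11, 12, 4, 0, 3, 16, 17]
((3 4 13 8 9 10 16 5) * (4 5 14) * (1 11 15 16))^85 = (1 4)(3 5)(8 15)(9 16)(10 14)(11 13) = [0, 4, 2, 5, 1, 3, 6, 7, 15, 16, 14, 13, 12, 11, 10, 8, 9]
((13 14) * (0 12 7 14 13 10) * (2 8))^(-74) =(0 12 7 14 10) =[12, 1, 2, 3, 4, 5, 6, 14, 8, 9, 0, 11, 7, 13, 10]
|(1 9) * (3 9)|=3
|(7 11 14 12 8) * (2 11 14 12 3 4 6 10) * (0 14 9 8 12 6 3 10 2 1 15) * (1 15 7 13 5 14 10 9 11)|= 30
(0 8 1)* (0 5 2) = (0 8 1 5 2) = [8, 5, 0, 3, 4, 2, 6, 7, 1]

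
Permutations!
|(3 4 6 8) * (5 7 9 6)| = |(3 4 5 7 9 6 8)| = 7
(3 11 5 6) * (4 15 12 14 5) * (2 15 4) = (2 15 12 14 5 6 3 11) = [0, 1, 15, 11, 4, 6, 3, 7, 8, 9, 10, 2, 14, 13, 5, 12]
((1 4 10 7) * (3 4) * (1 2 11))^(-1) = (1 11 2 7 10 4 3) = [0, 11, 7, 1, 3, 5, 6, 10, 8, 9, 4, 2]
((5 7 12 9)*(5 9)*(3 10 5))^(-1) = (3 12 7 5 10) = [0, 1, 2, 12, 4, 10, 6, 5, 8, 9, 3, 11, 7]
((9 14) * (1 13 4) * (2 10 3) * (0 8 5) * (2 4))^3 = (1 10)(2 4)(3 13)(9 14) = [0, 10, 4, 13, 2, 5, 6, 7, 8, 14, 1, 11, 12, 3, 9]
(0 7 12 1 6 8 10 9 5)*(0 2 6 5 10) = (0 7 12 1 5 2 6 8)(9 10) = [7, 5, 6, 3, 4, 2, 8, 12, 0, 10, 9, 11, 1]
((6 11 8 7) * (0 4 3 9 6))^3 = (0 9 8 4 6 7 3 11) = [9, 1, 2, 11, 6, 5, 7, 3, 4, 8, 10, 0]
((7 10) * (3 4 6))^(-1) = (3 6 4)(7 10) = [0, 1, 2, 6, 3, 5, 4, 10, 8, 9, 7]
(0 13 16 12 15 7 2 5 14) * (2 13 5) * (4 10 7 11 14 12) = (0 5 12 15 11 14)(4 10 7 13 16) = [5, 1, 2, 3, 10, 12, 6, 13, 8, 9, 7, 14, 15, 16, 0, 11, 4]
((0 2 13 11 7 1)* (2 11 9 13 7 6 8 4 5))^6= (13)(0 2 8)(1 5 6)(4 11 7)= [2, 5, 8, 3, 11, 6, 1, 4, 0, 9, 10, 7, 12, 13]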